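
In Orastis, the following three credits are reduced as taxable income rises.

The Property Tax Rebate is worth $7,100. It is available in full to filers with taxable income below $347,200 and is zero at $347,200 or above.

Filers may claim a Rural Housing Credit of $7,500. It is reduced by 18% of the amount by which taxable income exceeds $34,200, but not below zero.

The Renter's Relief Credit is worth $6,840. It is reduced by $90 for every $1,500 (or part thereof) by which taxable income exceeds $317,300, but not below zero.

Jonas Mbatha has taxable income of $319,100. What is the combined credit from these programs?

Property Tax Rebate: $319,100 is below the $347,200 cutoff, so the full $7,100 applies.
Rural Housing Credit: 18% of the $284,900 excess over $34,200 is $51,282 ≥ base, so the credit is $0.
Renter's Relief Credit: income exceeds $317,300 by $1,800, which is 2 full-or-partial $1,500 increments; reduction = 2 × $90 = $180, leaving $6,660.
Total: $7,100 + $0 + $6,660 = $13,760.

$13,760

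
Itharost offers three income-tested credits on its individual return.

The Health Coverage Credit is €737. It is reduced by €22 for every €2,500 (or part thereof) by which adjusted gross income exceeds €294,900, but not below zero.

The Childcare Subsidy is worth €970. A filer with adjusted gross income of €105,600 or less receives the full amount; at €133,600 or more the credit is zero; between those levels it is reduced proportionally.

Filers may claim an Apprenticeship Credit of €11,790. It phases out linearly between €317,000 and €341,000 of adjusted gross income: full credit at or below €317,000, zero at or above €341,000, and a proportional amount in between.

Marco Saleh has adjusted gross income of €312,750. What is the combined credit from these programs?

Health Coverage Credit: income exceeds €294,900 by €17,850, which is 8 full-or-partial €2,500 increments; reduction = 8 × €22 = €176, leaving €561.
Childcare Subsidy: €312,750 is at or above €133,600, so the credit is €0.
Apprenticeship Credit: €312,750 is at or below the €317,000 threshold, so the full €11,790 applies.
Total: €561 + €0 + €11,790 = €12,351.

€12,351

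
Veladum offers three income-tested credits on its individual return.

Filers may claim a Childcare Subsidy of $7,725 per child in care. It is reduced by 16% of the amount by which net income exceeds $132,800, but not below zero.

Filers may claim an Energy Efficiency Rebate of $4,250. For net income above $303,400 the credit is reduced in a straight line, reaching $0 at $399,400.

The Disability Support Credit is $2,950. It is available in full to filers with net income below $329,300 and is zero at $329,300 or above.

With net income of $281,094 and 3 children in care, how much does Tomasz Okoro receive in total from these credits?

$7,200

Childcare Subsidy: base = 3 × $7,725 = $23,175. 16% of the $148,294 excess over $132,800 is $23,727.04 ≥ base, so the credit is $0.
Energy Efficiency Rebate: $281,094 is at or below the $303,400 threshold, so the full $4,250 applies.
Disability Support Credit: $281,094 is below the $329,300 cutoff, so the full $2,950 applies.
Total: $0 + $4,250 + $2,950 = $7,200.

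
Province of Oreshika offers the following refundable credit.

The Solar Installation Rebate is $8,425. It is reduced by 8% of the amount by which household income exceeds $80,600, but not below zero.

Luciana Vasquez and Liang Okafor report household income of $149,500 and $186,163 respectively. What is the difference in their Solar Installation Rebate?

$2,913

Luciana ($149,500): Solar Installation Rebate: 8% of the $68,900 excess over $80,600 is $5,512; credit = $8,425 − $5,512 = $2,913.
Liang ($186,163): Solar Installation Rebate: 8% of the $105,563 excess over $80,600 is $8,445.04 ≥ base, so the credit is $0.
Difference: |$2,913 − $0| = $2,913.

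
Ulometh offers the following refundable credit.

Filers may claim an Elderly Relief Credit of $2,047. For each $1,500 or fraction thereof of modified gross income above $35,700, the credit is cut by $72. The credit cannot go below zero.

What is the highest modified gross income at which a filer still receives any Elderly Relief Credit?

$77,700

After 28 increments the reduction is 28 × $72 = $2,016, leaving $31; one more increment wipes it out. Increment 28 ends at excess 28 × $1,500 = $42,000, so the highest qualifying income is $35,700 + $42,000 = $77,700.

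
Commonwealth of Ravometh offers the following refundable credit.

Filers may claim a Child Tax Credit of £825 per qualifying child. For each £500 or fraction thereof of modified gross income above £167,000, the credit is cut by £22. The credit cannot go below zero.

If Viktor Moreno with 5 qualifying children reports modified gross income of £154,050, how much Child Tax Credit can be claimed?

Child Tax Credit: base = 5 × £825 = £4,125. £154,050 is at or below the £167,000 threshold, so the full £4,125 applies.

£4,125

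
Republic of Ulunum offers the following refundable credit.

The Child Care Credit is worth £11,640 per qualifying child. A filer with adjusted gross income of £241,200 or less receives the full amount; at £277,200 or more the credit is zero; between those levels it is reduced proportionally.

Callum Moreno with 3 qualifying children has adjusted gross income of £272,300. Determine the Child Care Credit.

£4,753

Child Care Credit: base = 3 × £11,640 = £34,920. £272,300 is £31,100 into a £36,000 phase-out range, leaving 4,900/36,000 of the credit: £34,920 × 4,900/36,000 = £4,753.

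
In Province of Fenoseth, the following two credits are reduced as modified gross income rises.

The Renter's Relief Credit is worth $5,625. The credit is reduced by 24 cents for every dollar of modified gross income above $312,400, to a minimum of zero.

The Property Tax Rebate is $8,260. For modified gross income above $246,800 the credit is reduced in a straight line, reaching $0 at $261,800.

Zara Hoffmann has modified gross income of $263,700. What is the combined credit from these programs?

Renter's Relief Credit: $263,700 is at or below the $312,400 threshold, so the full $5,625 applies.
Property Tax Rebate: $263,700 is at or above $261,800, so the credit is $0.
Total: $5,625 + $0 = $5,625.

$5,625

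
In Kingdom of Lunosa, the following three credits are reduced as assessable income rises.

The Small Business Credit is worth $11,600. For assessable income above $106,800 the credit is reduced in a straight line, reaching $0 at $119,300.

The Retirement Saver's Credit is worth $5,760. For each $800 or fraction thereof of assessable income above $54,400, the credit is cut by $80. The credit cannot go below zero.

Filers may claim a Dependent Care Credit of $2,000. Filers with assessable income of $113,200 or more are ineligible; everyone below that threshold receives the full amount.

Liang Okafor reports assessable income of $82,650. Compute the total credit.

$16,480

Small Business Credit: $82,650 is at or below the $106,800 threshold, so the full $11,600 applies.
Retirement Saver's Credit: income exceeds $54,400 by $28,250, which is 36 full-or-partial $800 increments; reduction = 36 × $80 = $2,880, leaving $2,880.
Dependent Care Credit: $82,650 is below the $113,200 cutoff, so the full $2,000 applies.
Total: $11,600 + $2,880 + $2,000 = $16,480.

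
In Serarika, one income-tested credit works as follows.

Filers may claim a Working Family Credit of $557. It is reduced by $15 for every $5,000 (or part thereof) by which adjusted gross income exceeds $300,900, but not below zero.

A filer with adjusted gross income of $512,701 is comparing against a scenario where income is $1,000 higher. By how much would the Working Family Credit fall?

$0

At $512,701 — income exceeds $300,900 by $211,801 → 43 increments × $15 = $645 ≥ base, so the credit is $0.
At $513,701 — income exceeds $300,900 by $212,801 → 43 increments × $15 = $645 ≥ base, so the credit is $0.
Lost: $0 − $0 = $0.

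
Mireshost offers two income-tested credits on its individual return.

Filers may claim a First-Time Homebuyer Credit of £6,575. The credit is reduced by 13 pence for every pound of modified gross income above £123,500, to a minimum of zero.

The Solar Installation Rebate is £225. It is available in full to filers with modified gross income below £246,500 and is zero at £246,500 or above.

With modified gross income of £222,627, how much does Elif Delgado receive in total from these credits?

£225

First-Time Homebuyer Credit: 13% of the £99,127 excess over £123,500 is £12,886.51 ≥ base, so the credit is £0.
Solar Installation Rebate: £222,627 is below the £246,500 cutoff, so the full £225 applies.
Total: £0 + £225 = £225.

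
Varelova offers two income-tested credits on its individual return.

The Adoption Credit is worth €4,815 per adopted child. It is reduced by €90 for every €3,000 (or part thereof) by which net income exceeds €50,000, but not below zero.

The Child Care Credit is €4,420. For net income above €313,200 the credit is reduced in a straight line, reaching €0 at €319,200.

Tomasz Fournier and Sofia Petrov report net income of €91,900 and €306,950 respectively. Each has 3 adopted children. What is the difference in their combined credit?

€6,480

Tomasz (€91,900): Adoption Credit: base = 3 × €4,815 = €14,445. income exceeds €50,000 by €41,900, which is 14 full-or-partial €3,000 increments; reduction = 14 × €90 = €1,260, leaving €13,185. Child Care Credit: €91,900 is at or below the €313,200 threshold, so the full €4,420 applies. total €13,185 + €4,420 = €17,605
Sofia (€306,950): Adoption Credit: base = 3 × €4,815 = €14,445. income exceeds €50,000 by €256,950, which is 86 full-or-partial €3,000 increments; reduction = 86 × €90 = €7,740, leaving €6,705. Child Care Credit: €306,950 is at or below the €313,200 threshold, so the full €4,420 applies. total €6,705 + €4,420 = €11,125
Difference: |€17,605 − €11,125| = €6,480.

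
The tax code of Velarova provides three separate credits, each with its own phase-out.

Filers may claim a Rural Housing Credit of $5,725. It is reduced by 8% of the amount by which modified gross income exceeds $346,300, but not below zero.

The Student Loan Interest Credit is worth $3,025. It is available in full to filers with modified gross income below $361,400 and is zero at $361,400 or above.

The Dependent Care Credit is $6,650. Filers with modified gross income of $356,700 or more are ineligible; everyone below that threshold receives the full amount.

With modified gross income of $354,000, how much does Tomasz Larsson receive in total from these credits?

$14,784

Rural Housing Credit: 8% of the $7,700 excess over $346,300 is $616; credit = $5,725 − $616 = $5,109.
Student Loan Interest Credit: $354,000 is below the $361,400 cutoff, so the full $3,025 applies.
Dependent Care Credit: $354,000 is below the $356,700 cutoff, so the full $6,650 applies.
Total: $5,109 + $3,025 + $6,650 = $14,784.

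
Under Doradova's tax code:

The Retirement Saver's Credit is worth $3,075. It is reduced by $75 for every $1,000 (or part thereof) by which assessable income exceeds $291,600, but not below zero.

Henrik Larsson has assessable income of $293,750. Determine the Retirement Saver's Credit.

Retirement Saver's Credit: income exceeds $291,600 by $2,150, which is 3 full-or-partial $1,000 increments; reduction = 3 × $75 = $225, leaving $2,850.

$2,850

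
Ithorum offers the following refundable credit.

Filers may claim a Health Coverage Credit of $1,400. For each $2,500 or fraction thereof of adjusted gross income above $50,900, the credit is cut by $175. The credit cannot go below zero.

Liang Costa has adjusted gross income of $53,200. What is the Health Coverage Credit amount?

$1,225

Health Coverage Credit: income exceeds $50,900 by $2,300, which is 1 full-or-partial $2,500 increment; reduction = 1 × $175 = $175, leaving $1,225.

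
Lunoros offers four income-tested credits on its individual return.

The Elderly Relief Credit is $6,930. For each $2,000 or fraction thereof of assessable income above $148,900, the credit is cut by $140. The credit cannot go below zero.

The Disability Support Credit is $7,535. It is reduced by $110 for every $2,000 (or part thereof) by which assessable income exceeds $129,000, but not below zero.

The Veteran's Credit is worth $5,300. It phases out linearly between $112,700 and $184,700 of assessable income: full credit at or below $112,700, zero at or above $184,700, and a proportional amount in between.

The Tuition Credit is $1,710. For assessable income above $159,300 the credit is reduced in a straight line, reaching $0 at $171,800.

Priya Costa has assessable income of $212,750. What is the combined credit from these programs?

$5,365

Elderly Relief Credit: income exceeds $148,900 by $63,850, which is 32 full-or-partial $2,000 increments; reduction = 32 × $140 = $4,480, leaving $2,450.
Disability Support Credit: income exceeds $129,000 by $83,750, which is 42 full-or-partial $2,000 increments; reduction = 42 × $110 = $4,620, leaving $2,915.
Veteran's Credit: $212,750 is at or above $184,700, so the credit is $0.
Tuition Credit: $212,750 is at or above $171,800, so the credit is $0.
Total: $2,450 + $2,915 + $0 + $0 = $5,365.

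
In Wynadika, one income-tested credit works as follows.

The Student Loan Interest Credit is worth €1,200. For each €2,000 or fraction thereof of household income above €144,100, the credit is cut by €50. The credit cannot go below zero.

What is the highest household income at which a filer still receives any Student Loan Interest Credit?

€190,100

After 23 increments the reduction is 23 × €50 = €1,150, leaving €50; one more increment wipes it out. Increment 23 ends at excess 23 × €2,000 = €46,000, so the highest qualifying income is €144,100 + €46,000 = €190,100.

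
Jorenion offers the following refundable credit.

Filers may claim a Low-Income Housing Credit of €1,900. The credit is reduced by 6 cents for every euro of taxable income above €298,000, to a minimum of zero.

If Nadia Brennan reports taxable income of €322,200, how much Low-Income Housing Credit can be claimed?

€448

Low-Income Housing Credit: 6% of the €24,200 excess over €298,000 is €1,452; credit = €1,900 − €1,452 = €448.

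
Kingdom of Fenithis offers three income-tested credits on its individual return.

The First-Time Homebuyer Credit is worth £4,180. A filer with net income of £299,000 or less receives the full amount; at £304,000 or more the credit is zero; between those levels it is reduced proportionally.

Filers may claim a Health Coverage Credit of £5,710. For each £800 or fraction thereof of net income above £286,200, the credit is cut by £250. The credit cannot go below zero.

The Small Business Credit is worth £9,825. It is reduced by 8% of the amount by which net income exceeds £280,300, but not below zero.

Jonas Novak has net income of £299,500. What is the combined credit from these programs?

First-Time Homebuyer Credit: £299,500 is £500 into a £5,000 phase-out range, leaving 4,500/5,000 of the credit: £4,180 × 4,500/5,000 = £3,762.
Health Coverage Credit: income exceeds £286,200 by £13,300, which is 17 full-or-partial £800 increments; reduction = 17 × £250 = £4,250, leaving £1,460.
Small Business Credit: 8% of the £19,200 excess over £280,300 is £1,536; credit = £9,825 − £1,536 = £8,289.
Total: £3,762 + £1,460 + £8,289 = £13,511.

£13,511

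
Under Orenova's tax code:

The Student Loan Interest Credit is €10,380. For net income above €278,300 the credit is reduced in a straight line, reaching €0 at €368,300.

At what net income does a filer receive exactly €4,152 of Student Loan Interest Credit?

€4,152 is 4,152/10,380 of the full €10,380, so 6,228/10,380 of the €90,000 range has been used: income = €278,300 + €90,000 × 6,228/10,380 = €332,300.

€332,300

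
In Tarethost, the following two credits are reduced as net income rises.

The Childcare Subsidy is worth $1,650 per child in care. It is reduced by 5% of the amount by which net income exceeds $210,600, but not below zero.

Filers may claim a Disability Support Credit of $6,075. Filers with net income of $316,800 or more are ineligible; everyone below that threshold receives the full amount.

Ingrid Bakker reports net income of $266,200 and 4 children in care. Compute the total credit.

Childcare Subsidy: base = 4 × $1,650 = $6,600. 5% of the $55,600 excess over $210,600 is $2,780; credit = $6,600 − $2,780 = $3,820.
Disability Support Credit: $266,200 is below the $316,800 cutoff, so the full $6,075 applies.
Total: $3,820 + $6,075 = $9,895.

$9,895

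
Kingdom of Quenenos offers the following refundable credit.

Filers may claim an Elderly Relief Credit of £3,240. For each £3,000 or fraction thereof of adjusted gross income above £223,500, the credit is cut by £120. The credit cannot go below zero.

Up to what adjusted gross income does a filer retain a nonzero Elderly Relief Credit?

£301,500

After 26 increments the reduction is 26 × £120 = £3,120, leaving £120; one more increment wipes it out. Increment 26 ends at excess 26 × £3,000 = £78,000, so the highest qualifying income is £223,500 + £78,000 = £301,500.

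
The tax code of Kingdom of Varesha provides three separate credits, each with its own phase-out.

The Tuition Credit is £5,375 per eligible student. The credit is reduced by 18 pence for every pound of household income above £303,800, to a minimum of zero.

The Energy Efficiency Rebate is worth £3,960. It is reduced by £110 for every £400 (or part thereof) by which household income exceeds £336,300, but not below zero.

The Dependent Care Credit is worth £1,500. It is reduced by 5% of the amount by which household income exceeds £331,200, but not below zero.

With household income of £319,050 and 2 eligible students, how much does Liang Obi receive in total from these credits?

Tuition Credit: base = 2 × £5,375 = £10,750. 18% of the £15,250 excess over £303,800 is £2,745; credit = £10,750 − £2,745 = £8,005.
Energy Efficiency Rebate: £319,050 is at or below the £336,300 threshold, so the full £3,960 applies.
Dependent Care Credit: £319,050 is at or below the £331,200 threshold, so the full £1,500 applies.
Total: £8,005 + £3,960 + £1,500 = £13,465.

£13,465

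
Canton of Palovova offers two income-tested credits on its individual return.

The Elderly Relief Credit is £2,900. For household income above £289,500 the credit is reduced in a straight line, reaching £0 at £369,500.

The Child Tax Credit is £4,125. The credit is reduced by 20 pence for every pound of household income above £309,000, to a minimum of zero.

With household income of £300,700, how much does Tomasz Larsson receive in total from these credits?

£6,619

Elderly Relief Credit: £300,700 is £11,200 into a £80,000 phase-out range, leaving 68,800/80,000 of the credit: £2,900 × 68,800/80,000 = £2,494.
Child Tax Credit: £300,700 is at or below the £309,000 threshold, so the full £4,125 applies.
Total: £2,494 + £4,125 = £6,619.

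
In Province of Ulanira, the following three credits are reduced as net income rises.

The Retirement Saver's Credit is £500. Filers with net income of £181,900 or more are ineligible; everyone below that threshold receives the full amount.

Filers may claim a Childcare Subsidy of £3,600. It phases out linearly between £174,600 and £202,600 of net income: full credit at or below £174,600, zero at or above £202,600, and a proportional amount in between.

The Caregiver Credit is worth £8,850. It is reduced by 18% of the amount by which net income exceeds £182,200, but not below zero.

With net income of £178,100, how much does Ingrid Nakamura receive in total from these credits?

Retirement Saver's Credit: £178,100 is below the £181,900 cutoff, so the full £500 applies.
Childcare Subsidy: £178,100 is £3,500 into a £28,000 phase-out range, leaving 24,500/28,000 of the credit: £3,600 × 24,500/28,000 = £3,150.
Caregiver Credit: £178,100 is at or below the £182,200 threshold, so the full £8,850 applies.
Total: £500 + £3,150 + £8,850 = £12,500.

£12,500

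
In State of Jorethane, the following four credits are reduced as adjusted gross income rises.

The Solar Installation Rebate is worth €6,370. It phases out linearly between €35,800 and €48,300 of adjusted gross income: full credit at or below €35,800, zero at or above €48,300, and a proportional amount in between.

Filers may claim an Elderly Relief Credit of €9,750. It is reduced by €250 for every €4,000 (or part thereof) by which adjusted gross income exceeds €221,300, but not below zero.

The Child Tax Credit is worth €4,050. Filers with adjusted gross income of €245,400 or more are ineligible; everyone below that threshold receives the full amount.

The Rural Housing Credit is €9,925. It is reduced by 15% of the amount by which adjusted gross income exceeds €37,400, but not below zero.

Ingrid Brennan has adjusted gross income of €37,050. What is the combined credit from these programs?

€29,458

Solar Installation Rebate: €37,050 is €1,250 into a €12,500 phase-out range, leaving 11,250/12,500 of the credit: €6,370 × 11,250/12,500 = €5,733.
Elderly Relief Credit: €37,050 is at or below the €221,300 threshold, so the full €9,750 applies.
Child Tax Credit: €37,050 is below the €245,400 cutoff, so the full €4,050 applies.
Rural Housing Credit: €37,050 is at or below the €37,400 threshold, so the full €9,925 applies.
Total: €5,733 + €9,750 + €4,050 + €9,925 = €29,458.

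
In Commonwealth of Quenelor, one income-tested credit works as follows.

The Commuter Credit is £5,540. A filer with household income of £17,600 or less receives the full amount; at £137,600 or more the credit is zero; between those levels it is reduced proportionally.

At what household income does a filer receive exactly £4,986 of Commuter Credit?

£29,600

£4,986 is 4,986/5,540 of the full £5,540, so 554/5,540 of the £120,000 range has been used: income = £17,600 + £120,000 × 554/5,540 = £29,600.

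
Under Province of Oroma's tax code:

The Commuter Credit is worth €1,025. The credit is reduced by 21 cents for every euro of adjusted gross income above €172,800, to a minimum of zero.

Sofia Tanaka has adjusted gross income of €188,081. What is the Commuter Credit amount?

Commuter Credit: 21% of the €15,281 excess over €172,800 is €3,209.01 ≥ base, so the credit is €0.

€0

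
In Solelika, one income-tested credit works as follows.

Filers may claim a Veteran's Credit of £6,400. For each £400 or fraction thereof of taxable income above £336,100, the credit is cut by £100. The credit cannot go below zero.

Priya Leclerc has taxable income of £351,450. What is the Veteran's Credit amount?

Veteran's Credit: income exceeds £336,100 by £15,350, which is 39 full-or-partial £400 increments; reduction = 39 × £100 = £3,900, leaving £2,500.

£2,500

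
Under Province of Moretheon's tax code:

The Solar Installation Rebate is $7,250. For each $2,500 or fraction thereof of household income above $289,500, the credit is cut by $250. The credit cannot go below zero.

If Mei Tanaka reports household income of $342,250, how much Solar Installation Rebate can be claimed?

$1,750

Solar Installation Rebate: income exceeds $289,500 by $52,750, which is 22 full-or-partial $2,500 increments; reduction = 22 × $250 = $5,500, leaving $1,750.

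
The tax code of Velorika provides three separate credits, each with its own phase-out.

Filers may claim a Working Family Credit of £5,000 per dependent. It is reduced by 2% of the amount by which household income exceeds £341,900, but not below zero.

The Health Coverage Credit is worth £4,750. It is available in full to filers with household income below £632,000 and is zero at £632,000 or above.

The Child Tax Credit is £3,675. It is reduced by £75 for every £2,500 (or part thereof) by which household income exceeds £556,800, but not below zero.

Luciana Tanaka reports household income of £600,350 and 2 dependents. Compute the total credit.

£11,906

Working Family Credit: base = 2 × £5,000 = £10,000. 2% of the £258,450 excess over £341,900 is £5,169; credit = £10,000 − £5,169 = £4,831.
Health Coverage Credit: £600,350 is below the £632,000 cutoff, so the full £4,750 applies.
Child Tax Credit: income exceeds £556,800 by £43,550, which is 18 full-or-partial £2,500 increments; reduction = 18 × £75 = £1,350, leaving £2,325.
Total: £4,831 + £4,750 + £2,325 = £11,906.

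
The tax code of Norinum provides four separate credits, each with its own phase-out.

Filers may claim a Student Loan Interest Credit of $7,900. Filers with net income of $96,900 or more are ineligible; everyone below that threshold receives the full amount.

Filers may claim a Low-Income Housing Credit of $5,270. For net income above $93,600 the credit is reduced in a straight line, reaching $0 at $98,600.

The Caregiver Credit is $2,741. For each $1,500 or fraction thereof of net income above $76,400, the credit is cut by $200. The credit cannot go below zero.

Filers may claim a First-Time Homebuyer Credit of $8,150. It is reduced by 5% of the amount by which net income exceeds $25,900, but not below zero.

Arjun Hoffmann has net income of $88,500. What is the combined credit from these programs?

$19,131

Student Loan Interest Credit: $88,500 is below the $96,900 cutoff, so the full $7,900 applies.
Low-Income Housing Credit: $88,500 is at or below the $93,600 threshold, so the full $5,270 applies.
Caregiver Credit: income exceeds $76,400 by $12,100, which is 9 full-or-partial $1,500 increments; reduction = 9 × $200 = $1,800, leaving $941.
First-Time Homebuyer Credit: 5% of the $62,600 excess over $25,900 is $3,130; credit = $8,150 − $3,130 = $5,020.
Total: $7,900 + $5,270 + $941 + $5,020 = $19,131.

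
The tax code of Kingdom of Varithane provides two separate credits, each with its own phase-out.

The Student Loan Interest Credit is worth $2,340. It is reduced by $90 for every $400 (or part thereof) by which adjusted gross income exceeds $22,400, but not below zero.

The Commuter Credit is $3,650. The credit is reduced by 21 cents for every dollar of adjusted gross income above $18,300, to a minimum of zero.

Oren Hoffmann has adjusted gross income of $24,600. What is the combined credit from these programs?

Student Loan Interest Credit: income exceeds $22,400 by $2,200, which is 6 full-or-partial $400 increments; reduction = 6 × $90 = $540, leaving $1,800.
Commuter Credit: 21% of the $6,300 excess over $18,300 is $1,323; credit = $3,650 − $1,323 = $2,327.
Total: $1,800 + $2,327 = $4,127.

$4,127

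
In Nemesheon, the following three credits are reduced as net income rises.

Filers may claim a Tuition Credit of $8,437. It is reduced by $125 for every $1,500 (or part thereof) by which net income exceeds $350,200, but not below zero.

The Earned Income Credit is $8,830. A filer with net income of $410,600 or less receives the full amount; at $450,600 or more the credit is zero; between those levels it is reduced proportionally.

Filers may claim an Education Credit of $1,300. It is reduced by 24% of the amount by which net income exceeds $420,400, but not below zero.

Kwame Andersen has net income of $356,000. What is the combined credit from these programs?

$18,067

Tuition Credit: income exceeds $350,200 by $5,800, which is 4 full-or-partial $1,500 increments; reduction = 4 × $125 = $500, leaving $7,937.
Earned Income Credit: $356,000 is at or below the $410,600 threshold, so the full $8,830 applies.
Education Credit: $356,000 is at or below the $420,400 threshold, so the full $1,300 applies.
Total: $7,937 + $8,830 + $1,300 = $18,067.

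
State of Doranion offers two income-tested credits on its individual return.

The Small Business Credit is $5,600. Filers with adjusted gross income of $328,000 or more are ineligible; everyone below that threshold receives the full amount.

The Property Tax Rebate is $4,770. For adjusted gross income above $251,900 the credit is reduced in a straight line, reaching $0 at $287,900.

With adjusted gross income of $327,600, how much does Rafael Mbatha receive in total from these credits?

$5,600

Small Business Credit: $327,600 is below the $328,000 cutoff, so the full $5,600 applies.
Property Tax Rebate: $327,600 is at or above $287,900, so the credit is $0.
Total: $5,600 + $0 = $5,600.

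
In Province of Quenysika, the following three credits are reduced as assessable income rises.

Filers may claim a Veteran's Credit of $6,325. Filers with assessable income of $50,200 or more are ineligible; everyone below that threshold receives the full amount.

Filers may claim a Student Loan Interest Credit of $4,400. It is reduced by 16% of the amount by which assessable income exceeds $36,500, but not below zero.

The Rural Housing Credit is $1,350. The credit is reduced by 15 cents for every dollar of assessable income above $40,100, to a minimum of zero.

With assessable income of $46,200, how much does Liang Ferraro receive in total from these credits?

$9,608

Veteran's Credit: $46,200 is below the $50,200 cutoff, so the full $6,325 applies.
Student Loan Interest Credit: 16% of the $9,700 excess over $36,500 is $1,552; credit = $4,400 − $1,552 = $2,848.
Rural Housing Credit: 15% of the $6,100 excess over $40,100 is $915; credit = $1,350 − $915 = $435.
Total: $6,325 + $2,848 + $435 = $9,608.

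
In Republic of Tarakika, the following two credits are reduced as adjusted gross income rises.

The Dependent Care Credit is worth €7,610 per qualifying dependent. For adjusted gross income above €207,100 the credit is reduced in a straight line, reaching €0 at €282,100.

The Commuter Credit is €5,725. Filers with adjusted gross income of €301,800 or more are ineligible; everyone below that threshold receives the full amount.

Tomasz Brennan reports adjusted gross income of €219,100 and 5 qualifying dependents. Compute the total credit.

€37,687

Dependent Care Credit: base = 5 × €7,610 = €38,050. €219,100 is €12,000 into a €75,000 phase-out range, leaving 63,000/75,000 of the credit: €38,050 × 63,000/75,000 = €31,962.
Commuter Credit: €219,100 is below the €301,800 cutoff, so the full €5,725 applies.
Total: €31,962 + €5,725 = €37,687.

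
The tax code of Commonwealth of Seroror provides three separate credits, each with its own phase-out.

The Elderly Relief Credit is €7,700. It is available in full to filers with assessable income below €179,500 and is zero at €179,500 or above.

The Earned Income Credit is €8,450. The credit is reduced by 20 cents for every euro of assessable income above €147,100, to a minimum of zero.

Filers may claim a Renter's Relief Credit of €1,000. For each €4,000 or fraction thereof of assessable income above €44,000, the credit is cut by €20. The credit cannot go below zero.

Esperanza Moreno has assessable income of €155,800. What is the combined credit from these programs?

Elderly Relief Credit: €155,800 is below the €179,500 cutoff, so the full €7,700 applies.
Earned Income Credit: 20% of the €8,700 excess over €147,100 is €1,740; credit = €8,450 − €1,740 = €6,710.
Renter's Relief Credit: income exceeds €44,000 by €111,800, which is 28 full-or-partial €4,000 increments; reduction = 28 × €20 = €560, leaving €440.
Total: €7,700 + €6,710 + €440 = €14,850.

€14,850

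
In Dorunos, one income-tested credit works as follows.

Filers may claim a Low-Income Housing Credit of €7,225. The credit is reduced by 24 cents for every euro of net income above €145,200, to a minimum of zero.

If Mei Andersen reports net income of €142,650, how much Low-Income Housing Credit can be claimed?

€7,225

Low-Income Housing Credit: €142,650 is at or below the €145,200 threshold, so the full €7,225 applies.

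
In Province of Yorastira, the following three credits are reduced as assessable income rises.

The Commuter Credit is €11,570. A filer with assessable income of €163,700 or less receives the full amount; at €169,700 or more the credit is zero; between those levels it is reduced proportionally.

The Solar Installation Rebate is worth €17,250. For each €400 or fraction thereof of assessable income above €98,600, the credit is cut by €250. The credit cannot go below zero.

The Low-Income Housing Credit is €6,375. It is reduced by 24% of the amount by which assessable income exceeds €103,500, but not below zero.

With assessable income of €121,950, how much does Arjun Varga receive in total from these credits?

Commuter Credit: €121,950 is at or below the €163,700 threshold, so the full €11,570 applies.
Solar Installation Rebate: income exceeds €98,600 by €23,350, which is 59 full-or-partial €400 increments; reduction = 59 × €250 = €14,750, leaving €2,500.
Low-Income Housing Credit: 24% of the €18,450 excess over €103,500 is €4,428; credit = €6,375 − €4,428 = €1,947.
Total: €11,570 + €2,500 + €1,947 = €16,017.

€16,017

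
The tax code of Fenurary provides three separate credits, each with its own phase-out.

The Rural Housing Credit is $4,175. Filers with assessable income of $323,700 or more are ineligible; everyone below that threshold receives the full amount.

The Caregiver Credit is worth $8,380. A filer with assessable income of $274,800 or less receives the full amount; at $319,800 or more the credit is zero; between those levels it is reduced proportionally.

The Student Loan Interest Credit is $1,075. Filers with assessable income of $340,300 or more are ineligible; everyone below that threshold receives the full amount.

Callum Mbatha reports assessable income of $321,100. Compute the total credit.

Rural Housing Credit: $321,100 is below the $323,700 cutoff, so the full $4,175 applies.
Caregiver Credit: $321,100 is at or above $319,800, so the credit is $0.
Student Loan Interest Credit: $321,100 is below the $340,300 cutoff, so the full $1,075 applies.
Total: $4,175 + $0 + $1,075 = $5,250.

$5,250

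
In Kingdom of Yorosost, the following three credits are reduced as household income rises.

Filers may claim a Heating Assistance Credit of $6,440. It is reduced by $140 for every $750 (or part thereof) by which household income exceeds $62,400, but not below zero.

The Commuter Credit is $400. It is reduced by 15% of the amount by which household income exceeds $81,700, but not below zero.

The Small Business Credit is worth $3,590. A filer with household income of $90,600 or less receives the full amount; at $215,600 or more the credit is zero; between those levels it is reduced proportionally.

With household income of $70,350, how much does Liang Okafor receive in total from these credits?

Heating Assistance Credit: income exceeds $62,400 by $7,950, which is 11 full-or-partial $750 increments; reduction = 11 × $140 = $1,540, leaving $4,900.
Commuter Credit: $70,350 is at or below the $81,700 threshold, so the full $400 applies.
Small Business Credit: $70,350 is at or below the $90,600 threshold, so the full $3,590 applies.
Total: $4,900 + $400 + $3,590 = $8,890.

$8,890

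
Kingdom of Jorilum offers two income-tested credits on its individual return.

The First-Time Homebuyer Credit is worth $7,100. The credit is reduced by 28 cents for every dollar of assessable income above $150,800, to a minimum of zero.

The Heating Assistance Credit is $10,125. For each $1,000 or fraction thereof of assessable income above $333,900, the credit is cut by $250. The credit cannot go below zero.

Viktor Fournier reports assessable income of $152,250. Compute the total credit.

$16,819

First-Time Homebuyer Credit: 28% of the $1,450 excess over $150,800 is $406; credit = $7,100 − $406 = $6,694.
Heating Assistance Credit: $152,250 is at or below the $333,900 threshold, so the full $10,125 applies.
Total: $6,694 + $10,125 = $16,819.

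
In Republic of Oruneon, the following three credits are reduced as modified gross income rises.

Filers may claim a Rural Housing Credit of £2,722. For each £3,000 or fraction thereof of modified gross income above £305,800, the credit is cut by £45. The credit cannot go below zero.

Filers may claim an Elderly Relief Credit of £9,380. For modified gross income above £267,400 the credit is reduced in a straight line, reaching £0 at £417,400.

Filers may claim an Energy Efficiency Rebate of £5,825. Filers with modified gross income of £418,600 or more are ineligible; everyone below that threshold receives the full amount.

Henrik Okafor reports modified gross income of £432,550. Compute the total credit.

£787

Rural Housing Credit: income exceeds £305,800 by £126,750, which is 43 full-or-partial £3,000 increments; reduction = 43 × £45 = £1,935, leaving £787.
Elderly Relief Credit: £432,550 is at or above £417,400, so the credit is £0.
Energy Efficiency Rebate: £432,550 meets or exceeds the £418,600 cutoff, so the credit is £0.
Total: £787 + £0 + £0 = £787.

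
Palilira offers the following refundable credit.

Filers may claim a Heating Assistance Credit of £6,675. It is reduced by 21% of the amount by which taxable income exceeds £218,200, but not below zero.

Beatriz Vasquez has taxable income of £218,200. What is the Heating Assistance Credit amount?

£6,675

Heating Assistance Credit: £218,200 is at or below the £218,200 threshold, so the full £6,675 applies.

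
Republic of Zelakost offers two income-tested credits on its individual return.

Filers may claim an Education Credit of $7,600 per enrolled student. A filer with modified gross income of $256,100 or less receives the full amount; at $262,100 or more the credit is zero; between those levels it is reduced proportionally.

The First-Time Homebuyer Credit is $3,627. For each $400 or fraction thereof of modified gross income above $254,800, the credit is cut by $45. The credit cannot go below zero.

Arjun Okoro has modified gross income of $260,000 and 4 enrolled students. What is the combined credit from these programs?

Education Credit: base = 4 × $7,600 = $30,400. $260,000 is $3,900 into a $6,000 phase-out range, leaving 2,100/6,000 of the credit: $30,400 × 2,100/6,000 = $10,640.
First-Time Homebuyer Credit: income exceeds $254,800 by $5,200, which is 13 full-or-partial $400 increments; reduction = 13 × $45 = $585, leaving $3,042.
Total: $10,640 + $3,042 = $13,682.

$13,682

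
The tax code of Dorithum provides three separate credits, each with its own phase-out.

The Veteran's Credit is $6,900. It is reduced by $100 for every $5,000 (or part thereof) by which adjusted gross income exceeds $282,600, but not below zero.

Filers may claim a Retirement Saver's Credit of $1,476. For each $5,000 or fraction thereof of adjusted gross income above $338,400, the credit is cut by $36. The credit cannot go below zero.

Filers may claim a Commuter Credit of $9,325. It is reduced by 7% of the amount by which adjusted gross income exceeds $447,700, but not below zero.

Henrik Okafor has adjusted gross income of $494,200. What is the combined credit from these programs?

$8,994

Veteran's Credit: income exceeds $282,600 by $211,600, which is 43 full-or-partial $5,000 increments; reduction = 43 × $100 = $4,300, leaving $2,600.
Retirement Saver's Credit: income exceeds $338,400 by $155,800, which is 32 full-or-partial $5,000 increments; reduction = 32 × $36 = $1,152, leaving $324.
Commuter Credit: 7% of the $46,500 excess over $447,700 is $3,255; credit = $9,325 − $3,255 = $6,070.
Total: $2,600 + $324 + $6,070 = $8,994.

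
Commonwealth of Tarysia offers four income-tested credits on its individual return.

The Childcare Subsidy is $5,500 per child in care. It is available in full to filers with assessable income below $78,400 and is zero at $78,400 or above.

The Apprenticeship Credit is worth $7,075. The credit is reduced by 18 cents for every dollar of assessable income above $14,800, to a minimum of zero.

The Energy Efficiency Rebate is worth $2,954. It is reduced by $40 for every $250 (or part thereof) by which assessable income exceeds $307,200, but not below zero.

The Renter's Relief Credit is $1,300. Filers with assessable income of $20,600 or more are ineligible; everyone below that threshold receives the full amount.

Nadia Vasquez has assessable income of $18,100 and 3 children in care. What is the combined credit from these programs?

$27,235

Childcare Subsidy: base = 3 × $5,500 = $16,500. $18,100 is below the $78,400 cutoff, so the full $16,500 applies.
Apprenticeship Credit: 18% of the $3,300 excess over $14,800 is $594; credit = $7,075 − $594 = $6,481.
Energy Efficiency Rebate: $18,100 is at or below the $307,200 threshold, so the full $2,954 applies.
Renter's Relief Credit: $18,100 is below the $20,600 cutoff, so the full $1,300 applies.
Total: $16,500 + $6,481 + $2,954 + $1,300 = $27,235.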